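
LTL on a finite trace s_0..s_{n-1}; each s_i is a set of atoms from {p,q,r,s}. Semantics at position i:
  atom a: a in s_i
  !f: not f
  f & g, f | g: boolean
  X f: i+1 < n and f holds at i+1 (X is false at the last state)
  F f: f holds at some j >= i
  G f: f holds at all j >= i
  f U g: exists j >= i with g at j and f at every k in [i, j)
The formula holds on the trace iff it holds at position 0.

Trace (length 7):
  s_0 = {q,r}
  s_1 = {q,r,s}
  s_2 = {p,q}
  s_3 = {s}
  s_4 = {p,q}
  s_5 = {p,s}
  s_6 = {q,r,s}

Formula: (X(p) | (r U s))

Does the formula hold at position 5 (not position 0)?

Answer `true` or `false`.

Answer: true

Derivation:
s_0={q,r}: (X(p) | (r U s))=True X(p)=False p=False (r U s)=True r=True s=False
s_1={q,r,s}: (X(p) | (r U s))=True X(p)=True p=False (r U s)=True r=True s=True
s_2={p,q}: (X(p) | (r U s))=False X(p)=False p=True (r U s)=False r=False s=False
s_3={s}: (X(p) | (r U s))=True X(p)=True p=False (r U s)=True r=False s=True
s_4={p,q}: (X(p) | (r U s))=True X(p)=True p=True (r U s)=False r=False s=False
s_5={p,s}: (X(p) | (r U s))=True X(p)=False p=True (r U s)=True r=False s=True
s_6={q,r,s}: (X(p) | (r U s))=True X(p)=False p=False (r U s)=True r=True s=True
Evaluating at position 5: result = True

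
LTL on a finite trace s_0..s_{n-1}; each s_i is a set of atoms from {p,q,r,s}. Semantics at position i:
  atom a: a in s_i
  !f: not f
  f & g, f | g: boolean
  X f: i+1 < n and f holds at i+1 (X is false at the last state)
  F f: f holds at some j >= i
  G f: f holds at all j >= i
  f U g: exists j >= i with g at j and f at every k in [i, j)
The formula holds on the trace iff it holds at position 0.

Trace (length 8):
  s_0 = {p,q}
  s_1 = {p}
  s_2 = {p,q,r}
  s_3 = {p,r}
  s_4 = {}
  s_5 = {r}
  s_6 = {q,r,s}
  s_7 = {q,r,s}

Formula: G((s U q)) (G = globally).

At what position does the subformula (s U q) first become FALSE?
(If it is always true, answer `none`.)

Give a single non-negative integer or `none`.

s_0={p,q}: (s U q)=True s=False q=True
s_1={p}: (s U q)=False s=False q=False
s_2={p,q,r}: (s U q)=True s=False q=True
s_3={p,r}: (s U q)=False s=False q=False
s_4={}: (s U q)=False s=False q=False
s_5={r}: (s U q)=False s=False q=False
s_6={q,r,s}: (s U q)=True s=True q=True
s_7={q,r,s}: (s U q)=True s=True q=True
G((s U q)) holds globally = False
First violation at position 1.

Answer: 1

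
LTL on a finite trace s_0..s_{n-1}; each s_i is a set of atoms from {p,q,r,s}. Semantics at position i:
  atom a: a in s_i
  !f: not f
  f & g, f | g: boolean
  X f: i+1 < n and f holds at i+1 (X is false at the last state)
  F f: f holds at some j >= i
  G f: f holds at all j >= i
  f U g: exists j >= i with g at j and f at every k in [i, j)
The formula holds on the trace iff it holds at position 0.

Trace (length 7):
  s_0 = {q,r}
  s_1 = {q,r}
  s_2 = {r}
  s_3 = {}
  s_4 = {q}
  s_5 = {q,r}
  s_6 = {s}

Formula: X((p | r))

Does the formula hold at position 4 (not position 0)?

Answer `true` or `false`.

s_0={q,r}: X((p | r))=True (p | r)=True p=False r=True
s_1={q,r}: X((p | r))=True (p | r)=True p=False r=True
s_2={r}: X((p | r))=False (p | r)=True p=False r=True
s_3={}: X((p | r))=False (p | r)=False p=False r=False
s_4={q}: X((p | r))=True (p | r)=False p=False r=False
s_5={q,r}: X((p | r))=False (p | r)=True p=False r=True
s_6={s}: X((p | r))=False (p | r)=False p=False r=False
Evaluating at position 4: result = True

Answer: true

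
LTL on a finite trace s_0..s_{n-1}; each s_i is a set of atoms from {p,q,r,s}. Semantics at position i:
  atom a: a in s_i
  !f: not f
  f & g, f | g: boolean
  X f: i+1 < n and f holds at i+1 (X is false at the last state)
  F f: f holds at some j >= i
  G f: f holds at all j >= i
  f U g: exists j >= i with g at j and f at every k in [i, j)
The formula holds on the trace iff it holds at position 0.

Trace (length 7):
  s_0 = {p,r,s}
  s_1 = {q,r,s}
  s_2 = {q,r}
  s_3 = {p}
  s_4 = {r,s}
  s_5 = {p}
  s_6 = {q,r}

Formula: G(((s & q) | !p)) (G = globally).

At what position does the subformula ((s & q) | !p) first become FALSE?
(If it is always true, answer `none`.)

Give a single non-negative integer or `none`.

s_0={p,r,s}: ((s & q) | !p)=False (s & q)=False s=True q=False !p=False p=True
s_1={q,r,s}: ((s & q) | !p)=True (s & q)=True s=True q=True !p=True p=False
s_2={q,r}: ((s & q) | !p)=True (s & q)=False s=False q=True !p=True p=False
s_3={p}: ((s & q) | !p)=False (s & q)=False s=False q=False !p=False p=True
s_4={r,s}: ((s & q) | !p)=True (s & q)=False s=True q=False !p=True p=False
s_5={p}: ((s & q) | !p)=False (s & q)=False s=False q=False !p=False p=True
s_6={q,r}: ((s & q) | !p)=True (s & q)=False s=False q=True !p=True p=False
G(((s & q) | !p)) holds globally = False
First violation at position 0.

Answer: 0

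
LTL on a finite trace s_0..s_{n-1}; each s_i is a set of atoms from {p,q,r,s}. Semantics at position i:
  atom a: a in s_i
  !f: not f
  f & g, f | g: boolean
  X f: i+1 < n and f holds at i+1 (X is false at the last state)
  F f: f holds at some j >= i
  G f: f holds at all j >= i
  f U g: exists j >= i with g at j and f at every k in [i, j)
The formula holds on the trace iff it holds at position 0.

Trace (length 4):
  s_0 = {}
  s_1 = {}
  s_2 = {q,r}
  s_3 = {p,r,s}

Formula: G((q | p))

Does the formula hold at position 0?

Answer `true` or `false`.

Answer: false

Derivation:
s_0={}: G((q | p))=False (q | p)=False q=False p=False
s_1={}: G((q | p))=False (q | p)=False q=False p=False
s_2={q,r}: G((q | p))=True (q | p)=True q=True p=False
s_3={p,r,s}: G((q | p))=True (q | p)=True q=False p=True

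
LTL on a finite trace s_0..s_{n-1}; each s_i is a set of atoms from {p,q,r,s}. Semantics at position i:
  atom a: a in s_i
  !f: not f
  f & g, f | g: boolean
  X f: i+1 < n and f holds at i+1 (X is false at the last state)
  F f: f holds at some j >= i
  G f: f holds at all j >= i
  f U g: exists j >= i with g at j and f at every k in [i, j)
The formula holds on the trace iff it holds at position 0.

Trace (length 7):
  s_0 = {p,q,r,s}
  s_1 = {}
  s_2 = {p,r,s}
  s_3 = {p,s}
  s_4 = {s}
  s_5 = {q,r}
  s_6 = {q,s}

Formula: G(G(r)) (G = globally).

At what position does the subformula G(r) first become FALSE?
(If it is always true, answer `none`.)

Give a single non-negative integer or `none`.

s_0={p,q,r,s}: G(r)=False r=True
s_1={}: G(r)=False r=False
s_2={p,r,s}: G(r)=False r=True
s_3={p,s}: G(r)=False r=False
s_4={s}: G(r)=False r=False
s_5={q,r}: G(r)=False r=True
s_6={q,s}: G(r)=False r=False
G(G(r)) holds globally = False
First violation at position 0.

Answer: 0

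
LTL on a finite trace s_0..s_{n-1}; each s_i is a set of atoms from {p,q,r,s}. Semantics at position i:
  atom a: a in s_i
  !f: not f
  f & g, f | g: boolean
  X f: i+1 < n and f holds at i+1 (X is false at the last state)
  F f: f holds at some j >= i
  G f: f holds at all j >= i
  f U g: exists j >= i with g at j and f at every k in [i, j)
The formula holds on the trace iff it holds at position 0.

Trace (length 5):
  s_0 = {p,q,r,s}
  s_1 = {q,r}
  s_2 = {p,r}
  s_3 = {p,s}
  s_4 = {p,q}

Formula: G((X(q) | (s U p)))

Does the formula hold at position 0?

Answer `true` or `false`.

Answer: false

Derivation:
s_0={p,q,r,s}: G((X(q) | (s U p)))=False (X(q) | (s U p))=True X(q)=True q=True (s U p)=True s=True p=True
s_1={q,r}: G((X(q) | (s U p)))=False (X(q) | (s U p))=False X(q)=False q=True (s U p)=False s=False p=False
s_2={p,r}: G((X(q) | (s U p)))=True (X(q) | (s U p))=True X(q)=False q=False (s U p)=True s=False p=True
s_3={p,s}: G((X(q) | (s U p)))=True (X(q) | (s U p))=True X(q)=True q=False (s U p)=True s=True p=True
s_4={p,q}: G((X(q) | (s U p)))=True (X(q) | (s U p))=True X(q)=False q=True (s U p)=True s=False p=True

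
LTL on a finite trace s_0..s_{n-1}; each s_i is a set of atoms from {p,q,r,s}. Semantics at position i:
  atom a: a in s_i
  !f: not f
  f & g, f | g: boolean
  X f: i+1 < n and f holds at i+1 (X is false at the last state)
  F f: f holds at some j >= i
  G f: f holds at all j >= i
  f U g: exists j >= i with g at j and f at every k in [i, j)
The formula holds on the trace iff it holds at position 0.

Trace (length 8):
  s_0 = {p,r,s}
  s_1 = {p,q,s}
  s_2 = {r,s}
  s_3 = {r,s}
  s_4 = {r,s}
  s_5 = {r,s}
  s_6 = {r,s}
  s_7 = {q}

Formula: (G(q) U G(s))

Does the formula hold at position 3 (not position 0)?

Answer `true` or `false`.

s_0={p,r,s}: (G(q) U G(s))=False G(q)=False q=False G(s)=False s=True
s_1={p,q,s}: (G(q) U G(s))=False G(q)=False q=True G(s)=False s=True
s_2={r,s}: (G(q) U G(s))=False G(q)=False q=False G(s)=False s=True
s_3={r,s}: (G(q) U G(s))=False G(q)=False q=False G(s)=False s=True
s_4={r,s}: (G(q) U G(s))=False G(q)=False q=False G(s)=False s=True
s_5={r,s}: (G(q) U G(s))=False G(q)=False q=False G(s)=False s=True
s_6={r,s}: (G(q) U G(s))=False G(q)=False q=False G(s)=False s=True
s_7={q}: (G(q) U G(s))=False G(q)=True q=True G(s)=False s=False
Evaluating at position 3: result = False

Answer: false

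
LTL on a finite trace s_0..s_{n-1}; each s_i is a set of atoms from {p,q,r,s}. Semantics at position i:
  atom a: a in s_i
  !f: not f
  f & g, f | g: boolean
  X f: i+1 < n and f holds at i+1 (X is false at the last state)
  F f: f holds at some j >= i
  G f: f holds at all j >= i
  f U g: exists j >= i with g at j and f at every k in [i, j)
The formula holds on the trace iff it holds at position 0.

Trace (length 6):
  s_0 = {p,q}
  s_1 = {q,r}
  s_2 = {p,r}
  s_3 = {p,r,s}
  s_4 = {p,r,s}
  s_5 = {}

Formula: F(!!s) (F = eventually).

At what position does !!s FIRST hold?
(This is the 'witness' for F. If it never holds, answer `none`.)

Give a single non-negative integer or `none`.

s_0={p,q}: !!s=False !s=True s=False
s_1={q,r}: !!s=False !s=True s=False
s_2={p,r}: !!s=False !s=True s=False
s_3={p,r,s}: !!s=True !s=False s=True
s_4={p,r,s}: !!s=True !s=False s=True
s_5={}: !!s=False !s=True s=False
F(!!s) holds; first witness at position 3.

Answer: 3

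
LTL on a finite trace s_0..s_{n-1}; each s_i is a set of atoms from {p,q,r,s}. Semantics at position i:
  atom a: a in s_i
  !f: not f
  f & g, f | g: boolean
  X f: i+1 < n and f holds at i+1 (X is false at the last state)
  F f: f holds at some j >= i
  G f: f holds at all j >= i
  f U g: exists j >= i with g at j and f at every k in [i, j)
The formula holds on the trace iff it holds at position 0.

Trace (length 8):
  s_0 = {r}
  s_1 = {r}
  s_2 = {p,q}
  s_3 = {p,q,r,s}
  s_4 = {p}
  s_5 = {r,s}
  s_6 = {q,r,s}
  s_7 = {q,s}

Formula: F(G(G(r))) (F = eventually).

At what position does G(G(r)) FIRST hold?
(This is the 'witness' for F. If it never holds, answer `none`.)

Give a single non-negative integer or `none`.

s_0={r}: G(G(r))=False G(r)=False r=True
s_1={r}: G(G(r))=False G(r)=False r=True
s_2={p,q}: G(G(r))=False G(r)=False r=False
s_3={p,q,r,s}: G(G(r))=False G(r)=False r=True
s_4={p}: G(G(r))=False G(r)=False r=False
s_5={r,s}: G(G(r))=False G(r)=False r=True
s_6={q,r,s}: G(G(r))=False G(r)=False r=True
s_7={q,s}: G(G(r))=False G(r)=False r=False
F(G(G(r))) does not hold (no witness exists).

Answer: none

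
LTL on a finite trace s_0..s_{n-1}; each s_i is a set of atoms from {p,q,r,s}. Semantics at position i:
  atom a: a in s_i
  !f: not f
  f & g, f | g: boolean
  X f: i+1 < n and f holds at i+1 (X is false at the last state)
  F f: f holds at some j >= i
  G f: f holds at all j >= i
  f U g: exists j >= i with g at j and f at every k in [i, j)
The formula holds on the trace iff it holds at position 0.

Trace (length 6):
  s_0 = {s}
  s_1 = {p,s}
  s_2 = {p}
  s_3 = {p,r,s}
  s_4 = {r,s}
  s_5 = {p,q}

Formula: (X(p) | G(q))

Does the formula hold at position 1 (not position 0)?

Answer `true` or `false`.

s_0={s}: (X(p) | G(q))=True X(p)=True p=False G(q)=False q=False
s_1={p,s}: (X(p) | G(q))=True X(p)=True p=True G(q)=False q=False
s_2={p}: (X(p) | G(q))=True X(p)=True p=True G(q)=False q=False
s_3={p,r,s}: (X(p) | G(q))=False X(p)=False p=True G(q)=False q=False
s_4={r,s}: (X(p) | G(q))=True X(p)=True p=False G(q)=False q=False
s_5={p,q}: (X(p) | G(q))=True X(p)=False p=True G(q)=True q=True
Evaluating at position 1: result = True

Answer: true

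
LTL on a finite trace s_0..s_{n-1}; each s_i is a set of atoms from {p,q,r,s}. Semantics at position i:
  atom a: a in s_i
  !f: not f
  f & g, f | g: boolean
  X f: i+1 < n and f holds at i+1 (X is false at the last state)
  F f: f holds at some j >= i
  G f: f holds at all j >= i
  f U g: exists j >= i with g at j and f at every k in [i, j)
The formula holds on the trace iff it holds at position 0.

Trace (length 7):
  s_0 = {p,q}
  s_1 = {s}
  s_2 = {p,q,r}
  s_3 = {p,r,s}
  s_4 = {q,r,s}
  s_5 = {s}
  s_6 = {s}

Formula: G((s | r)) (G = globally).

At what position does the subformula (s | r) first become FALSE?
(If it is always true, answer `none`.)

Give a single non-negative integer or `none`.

s_0={p,q}: (s | r)=False s=False r=False
s_1={s}: (s | r)=True s=True r=False
s_2={p,q,r}: (s | r)=True s=False r=True
s_3={p,r,s}: (s | r)=True s=True r=True
s_4={q,r,s}: (s | r)=True s=True r=True
s_5={s}: (s | r)=True s=True r=False
s_6={s}: (s | r)=True s=True r=False
G((s | r)) holds globally = False
First violation at position 0.

Answer: 0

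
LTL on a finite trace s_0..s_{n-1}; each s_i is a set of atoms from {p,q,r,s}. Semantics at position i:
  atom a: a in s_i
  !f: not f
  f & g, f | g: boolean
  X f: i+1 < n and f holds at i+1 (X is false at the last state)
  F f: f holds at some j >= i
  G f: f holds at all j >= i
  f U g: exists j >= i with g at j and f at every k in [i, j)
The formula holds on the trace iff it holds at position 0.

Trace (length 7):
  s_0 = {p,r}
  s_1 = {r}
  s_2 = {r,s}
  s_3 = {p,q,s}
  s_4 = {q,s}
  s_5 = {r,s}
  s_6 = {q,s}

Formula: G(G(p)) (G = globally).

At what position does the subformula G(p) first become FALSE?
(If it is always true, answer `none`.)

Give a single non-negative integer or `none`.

Answer: 0

Derivation:
s_0={p,r}: G(p)=False p=True
s_1={r}: G(p)=False p=False
s_2={r,s}: G(p)=False p=False
s_3={p,q,s}: G(p)=False p=True
s_4={q,s}: G(p)=False p=False
s_5={r,s}: G(p)=False p=False
s_6={q,s}: G(p)=False p=False
G(G(p)) holds globally = False
First violation at position 0.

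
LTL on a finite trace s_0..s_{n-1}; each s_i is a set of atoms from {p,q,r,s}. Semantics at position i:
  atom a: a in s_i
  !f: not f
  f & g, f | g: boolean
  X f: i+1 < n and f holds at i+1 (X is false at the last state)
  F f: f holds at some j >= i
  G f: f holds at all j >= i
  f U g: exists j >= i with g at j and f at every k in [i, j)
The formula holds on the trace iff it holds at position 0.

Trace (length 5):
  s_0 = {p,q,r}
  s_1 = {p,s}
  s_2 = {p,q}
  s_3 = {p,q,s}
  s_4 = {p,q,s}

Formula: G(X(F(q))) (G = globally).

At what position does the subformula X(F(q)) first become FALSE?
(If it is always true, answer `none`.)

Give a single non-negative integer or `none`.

s_0={p,q,r}: X(F(q))=True F(q)=True q=True
s_1={p,s}: X(F(q))=True F(q)=True q=False
s_2={p,q}: X(F(q))=True F(q)=True q=True
s_3={p,q,s}: X(F(q))=True F(q)=True q=True
s_4={p,q,s}: X(F(q))=False F(q)=True q=True
G(X(F(q))) holds globally = False
First violation at position 4.

Answer: 4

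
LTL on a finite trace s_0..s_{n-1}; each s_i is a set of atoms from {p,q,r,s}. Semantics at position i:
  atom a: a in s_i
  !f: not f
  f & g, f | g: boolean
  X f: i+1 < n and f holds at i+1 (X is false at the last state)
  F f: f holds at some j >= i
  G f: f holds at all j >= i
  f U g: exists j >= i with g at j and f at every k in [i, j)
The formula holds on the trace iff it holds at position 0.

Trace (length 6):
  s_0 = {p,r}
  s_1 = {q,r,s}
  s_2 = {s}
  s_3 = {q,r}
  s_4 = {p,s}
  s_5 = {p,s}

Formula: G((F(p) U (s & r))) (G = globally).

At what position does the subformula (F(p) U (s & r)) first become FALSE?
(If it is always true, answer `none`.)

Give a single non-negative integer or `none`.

Answer: 2

Derivation:
s_0={p,r}: (F(p) U (s & r))=True F(p)=True p=True (s & r)=False s=False r=True
s_1={q,r,s}: (F(p) U (s & r))=True F(p)=True p=False (s & r)=True s=True r=True
s_2={s}: (F(p) U (s & r))=False F(p)=True p=False (s & r)=False s=True r=False
s_3={q,r}: (F(p) U (s & r))=False F(p)=True p=False (s & r)=False s=False r=True
s_4={p,s}: (F(p) U (s & r))=False F(p)=True p=True (s & r)=False s=True r=False
s_5={p,s}: (F(p) U (s & r))=False F(p)=True p=True (s & r)=False s=True r=False
G((F(p) U (s & r))) holds globally = False
First violation at position 2.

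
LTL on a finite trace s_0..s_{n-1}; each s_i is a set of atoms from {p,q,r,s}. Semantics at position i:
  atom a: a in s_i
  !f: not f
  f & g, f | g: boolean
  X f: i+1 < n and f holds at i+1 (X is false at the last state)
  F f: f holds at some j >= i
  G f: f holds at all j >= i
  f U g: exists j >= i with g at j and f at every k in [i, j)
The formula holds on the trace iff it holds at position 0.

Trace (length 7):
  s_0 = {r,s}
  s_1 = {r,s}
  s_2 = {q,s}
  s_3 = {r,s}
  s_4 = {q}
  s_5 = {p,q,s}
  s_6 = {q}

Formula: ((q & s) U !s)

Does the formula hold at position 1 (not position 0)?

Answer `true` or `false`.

Answer: false

Derivation:
s_0={r,s}: ((q & s) U !s)=False (q & s)=False q=False s=True !s=False
s_1={r,s}: ((q & s) U !s)=False (q & s)=False q=False s=True !s=False
s_2={q,s}: ((q & s) U !s)=False (q & s)=True q=True s=True !s=False
s_3={r,s}: ((q & s) U !s)=False (q & s)=False q=False s=True !s=False
s_4={q}: ((q & s) U !s)=True (q & s)=False q=True s=False !s=True
s_5={p,q,s}: ((q & s) U !s)=True (q & s)=True q=True s=True !s=False
s_6={q}: ((q & s) U !s)=True (q & s)=False q=True s=False !s=True
Evaluating at position 1: result = False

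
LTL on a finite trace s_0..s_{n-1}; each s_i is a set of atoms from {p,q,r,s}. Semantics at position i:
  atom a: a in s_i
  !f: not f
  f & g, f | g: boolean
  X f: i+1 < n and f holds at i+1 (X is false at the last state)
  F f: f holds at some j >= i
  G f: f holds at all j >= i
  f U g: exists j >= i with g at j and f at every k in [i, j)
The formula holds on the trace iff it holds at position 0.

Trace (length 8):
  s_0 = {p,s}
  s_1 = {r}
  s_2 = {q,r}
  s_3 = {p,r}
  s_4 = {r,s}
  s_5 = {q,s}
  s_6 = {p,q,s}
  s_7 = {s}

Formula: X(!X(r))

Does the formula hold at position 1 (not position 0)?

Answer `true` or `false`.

s_0={p,s}: X(!X(r))=False !X(r)=False X(r)=True r=False
s_1={r}: X(!X(r))=False !X(r)=False X(r)=True r=True
s_2={q,r}: X(!X(r))=False !X(r)=False X(r)=True r=True
s_3={p,r}: X(!X(r))=True !X(r)=False X(r)=True r=True
s_4={r,s}: X(!X(r))=True !X(r)=True X(r)=False r=True
s_5={q,s}: X(!X(r))=True !X(r)=True X(r)=False r=False
s_6={p,q,s}: X(!X(r))=True !X(r)=True X(r)=False r=False
s_7={s}: X(!X(r))=False !X(r)=True X(r)=False r=False
Evaluating at position 1: result = False

Answer: false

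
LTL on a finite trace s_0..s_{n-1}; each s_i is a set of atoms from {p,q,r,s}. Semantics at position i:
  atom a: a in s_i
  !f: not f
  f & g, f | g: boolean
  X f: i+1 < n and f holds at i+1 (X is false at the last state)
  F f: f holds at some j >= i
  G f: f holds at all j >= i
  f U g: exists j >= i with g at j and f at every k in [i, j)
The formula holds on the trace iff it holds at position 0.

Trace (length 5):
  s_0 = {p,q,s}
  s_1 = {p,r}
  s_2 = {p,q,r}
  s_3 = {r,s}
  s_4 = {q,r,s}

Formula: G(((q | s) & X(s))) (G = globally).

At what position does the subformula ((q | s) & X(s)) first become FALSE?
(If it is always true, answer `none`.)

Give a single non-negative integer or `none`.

s_0={p,q,s}: ((q | s) & X(s))=False (q | s)=True q=True s=True X(s)=False
s_1={p,r}: ((q | s) & X(s))=False (q | s)=False q=False s=False X(s)=False
s_2={p,q,r}: ((q | s) & X(s))=True (q | s)=True q=True s=False X(s)=True
s_3={r,s}: ((q | s) & X(s))=True (q | s)=True q=False s=True X(s)=True
s_4={q,r,s}: ((q | s) & X(s))=False (q | s)=True q=True s=True X(s)=False
G(((q | s) & X(s))) holds globally = False
First violation at position 0.

Answer: 0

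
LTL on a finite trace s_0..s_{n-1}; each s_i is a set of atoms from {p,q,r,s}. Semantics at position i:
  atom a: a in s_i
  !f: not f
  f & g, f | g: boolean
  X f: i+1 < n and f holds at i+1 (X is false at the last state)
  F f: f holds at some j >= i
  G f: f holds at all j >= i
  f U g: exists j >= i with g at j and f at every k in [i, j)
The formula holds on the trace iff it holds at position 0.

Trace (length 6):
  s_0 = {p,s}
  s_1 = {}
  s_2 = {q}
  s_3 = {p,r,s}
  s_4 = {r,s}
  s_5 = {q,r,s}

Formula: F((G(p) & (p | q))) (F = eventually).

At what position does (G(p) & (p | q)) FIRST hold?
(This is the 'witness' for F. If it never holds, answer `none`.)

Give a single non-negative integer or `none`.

s_0={p,s}: (G(p) & (p | q))=False G(p)=False p=True (p | q)=True q=False
s_1={}: (G(p) & (p | q))=False G(p)=False p=False (p | q)=False q=False
s_2={q}: (G(p) & (p | q))=False G(p)=False p=False (p | q)=True q=True
s_3={p,r,s}: (G(p) & (p | q))=False G(p)=False p=True (p | q)=True q=False
s_4={r,s}: (G(p) & (p | q))=False G(p)=False p=False (p | q)=False q=False
s_5={q,r,s}: (G(p) & (p | q))=False G(p)=False p=False (p | q)=True q=True
F((G(p) & (p | q))) does not hold (no witness exists).

Answer: none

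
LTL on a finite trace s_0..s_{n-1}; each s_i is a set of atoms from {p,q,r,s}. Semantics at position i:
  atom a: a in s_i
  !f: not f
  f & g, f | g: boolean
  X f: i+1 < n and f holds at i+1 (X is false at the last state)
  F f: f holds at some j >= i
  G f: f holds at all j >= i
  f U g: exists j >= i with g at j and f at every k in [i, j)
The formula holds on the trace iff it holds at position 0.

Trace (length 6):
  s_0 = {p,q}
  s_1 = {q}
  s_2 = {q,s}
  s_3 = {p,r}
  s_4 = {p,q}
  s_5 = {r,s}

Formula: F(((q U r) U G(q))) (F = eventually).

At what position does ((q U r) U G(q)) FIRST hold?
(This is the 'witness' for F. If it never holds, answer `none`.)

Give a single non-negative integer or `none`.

Answer: none

Derivation:
s_0={p,q}: ((q U r) U G(q))=False (q U r)=True q=True r=False G(q)=False
s_1={q}: ((q U r) U G(q))=False (q U r)=True q=True r=False G(q)=False
s_2={q,s}: ((q U r) U G(q))=False (q U r)=True q=True r=False G(q)=False
s_3={p,r}: ((q U r) U G(q))=False (q U r)=True q=False r=True G(q)=False
s_4={p,q}: ((q U r) U G(q))=False (q U r)=True q=True r=False G(q)=False
s_5={r,s}: ((q U r) U G(q))=False (q U r)=True q=False r=True G(q)=False
F(((q U r) U G(q))) does not hold (no witness exists).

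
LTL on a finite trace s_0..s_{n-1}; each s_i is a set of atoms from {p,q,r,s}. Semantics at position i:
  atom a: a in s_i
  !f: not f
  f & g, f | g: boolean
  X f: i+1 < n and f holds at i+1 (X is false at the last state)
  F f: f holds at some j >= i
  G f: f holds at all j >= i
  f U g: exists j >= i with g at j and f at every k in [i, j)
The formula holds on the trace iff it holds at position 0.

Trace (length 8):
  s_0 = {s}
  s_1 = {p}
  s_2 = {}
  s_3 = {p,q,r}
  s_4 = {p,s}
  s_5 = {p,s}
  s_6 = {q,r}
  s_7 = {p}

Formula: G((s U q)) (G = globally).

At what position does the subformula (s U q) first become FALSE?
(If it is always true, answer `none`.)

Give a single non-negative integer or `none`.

Answer: 0

Derivation:
s_0={s}: (s U q)=False s=True q=False
s_1={p}: (s U q)=False s=False q=False
s_2={}: (s U q)=False s=False q=False
s_3={p,q,r}: (s U q)=True s=False q=True
s_4={p,s}: (s U q)=True s=True q=False
s_5={p,s}: (s U q)=True s=True q=False
s_6={q,r}: (s U q)=True s=False q=True
s_7={p}: (s U q)=False s=False q=False
G((s U q)) holds globally = False
First violation at position 0.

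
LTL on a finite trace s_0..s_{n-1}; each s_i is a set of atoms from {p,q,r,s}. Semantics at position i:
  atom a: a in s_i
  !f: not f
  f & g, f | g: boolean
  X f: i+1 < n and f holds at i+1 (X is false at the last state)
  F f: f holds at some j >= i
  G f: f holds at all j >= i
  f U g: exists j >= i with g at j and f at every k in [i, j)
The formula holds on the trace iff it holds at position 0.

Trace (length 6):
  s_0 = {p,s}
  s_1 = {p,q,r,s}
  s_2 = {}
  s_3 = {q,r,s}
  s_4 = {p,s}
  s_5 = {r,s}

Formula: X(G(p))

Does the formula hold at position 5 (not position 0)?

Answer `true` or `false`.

s_0={p,s}: X(G(p))=False G(p)=False p=True
s_1={p,q,r,s}: X(G(p))=False G(p)=False p=True
s_2={}: X(G(p))=False G(p)=False p=False
s_3={q,r,s}: X(G(p))=False G(p)=False p=False
s_4={p,s}: X(G(p))=False G(p)=False p=True
s_5={r,s}: X(G(p))=False G(p)=False p=False
Evaluating at position 5: result = False

Answer: false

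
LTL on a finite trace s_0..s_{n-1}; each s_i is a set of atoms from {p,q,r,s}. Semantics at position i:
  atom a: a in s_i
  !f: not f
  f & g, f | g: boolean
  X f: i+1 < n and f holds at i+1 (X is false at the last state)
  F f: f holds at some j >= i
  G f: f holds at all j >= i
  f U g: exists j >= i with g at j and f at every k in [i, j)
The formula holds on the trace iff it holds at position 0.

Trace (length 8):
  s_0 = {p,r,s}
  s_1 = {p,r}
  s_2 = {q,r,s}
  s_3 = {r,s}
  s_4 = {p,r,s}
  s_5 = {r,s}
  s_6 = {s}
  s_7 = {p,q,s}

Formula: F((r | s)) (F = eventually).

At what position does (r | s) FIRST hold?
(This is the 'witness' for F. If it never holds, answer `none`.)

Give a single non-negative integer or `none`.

Answer: 0

Derivation:
s_0={p,r,s}: (r | s)=True r=True s=True
s_1={p,r}: (r | s)=True r=True s=False
s_2={q,r,s}: (r | s)=True r=True s=True
s_3={r,s}: (r | s)=True r=True s=True
s_4={p,r,s}: (r | s)=True r=True s=True
s_5={r,s}: (r | s)=True r=True s=True
s_6={s}: (r | s)=True r=False s=True
s_7={p,q,s}: (r | s)=True r=False s=True
F((r | s)) holds; first witness at position 0.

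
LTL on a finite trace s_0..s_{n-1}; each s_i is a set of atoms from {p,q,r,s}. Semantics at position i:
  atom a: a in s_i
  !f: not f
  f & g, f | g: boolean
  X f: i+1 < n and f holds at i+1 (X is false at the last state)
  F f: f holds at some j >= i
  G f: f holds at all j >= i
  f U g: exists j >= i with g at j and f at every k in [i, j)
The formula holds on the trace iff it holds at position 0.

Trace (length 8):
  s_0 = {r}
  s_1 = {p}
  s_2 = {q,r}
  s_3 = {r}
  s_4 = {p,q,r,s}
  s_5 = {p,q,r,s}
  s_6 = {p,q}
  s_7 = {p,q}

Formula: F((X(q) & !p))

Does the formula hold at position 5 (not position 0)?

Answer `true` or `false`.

Answer: false

Derivation:
s_0={r}: F((X(q) & !p))=True (X(q) & !p)=False X(q)=False q=False !p=True p=False
s_1={p}: F((X(q) & !p))=True (X(q) & !p)=False X(q)=True q=False !p=False p=True
s_2={q,r}: F((X(q) & !p))=True (X(q) & !p)=False X(q)=False q=True !p=True p=False
s_3={r}: F((X(q) & !p))=True (X(q) & !p)=True X(q)=True q=False !p=True p=False
s_4={p,q,r,s}: F((X(q) & !p))=False (X(q) & !p)=False X(q)=True q=True !p=False p=True
s_5={p,q,r,s}: F((X(q) & !p))=False (X(q) & !p)=False X(q)=True q=True !p=False p=True
s_6={p,q}: F((X(q) & !p))=False (X(q) & !p)=False X(q)=True q=True !p=False p=True
s_7={p,q}: F((X(q) & !p))=False (X(q) & !p)=False X(q)=False q=True !p=False p=True
Evaluating at position 5: result = False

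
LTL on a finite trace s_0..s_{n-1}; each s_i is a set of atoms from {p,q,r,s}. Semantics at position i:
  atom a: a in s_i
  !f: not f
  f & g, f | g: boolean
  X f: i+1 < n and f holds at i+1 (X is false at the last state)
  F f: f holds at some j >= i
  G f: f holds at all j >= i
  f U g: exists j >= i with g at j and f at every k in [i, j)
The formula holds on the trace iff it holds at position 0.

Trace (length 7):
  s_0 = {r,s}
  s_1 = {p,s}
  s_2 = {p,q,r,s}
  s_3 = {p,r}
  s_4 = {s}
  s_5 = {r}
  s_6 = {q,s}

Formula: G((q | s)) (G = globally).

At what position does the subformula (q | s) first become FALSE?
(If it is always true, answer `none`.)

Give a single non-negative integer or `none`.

Answer: 3

Derivation:
s_0={r,s}: (q | s)=True q=False s=True
s_1={p,s}: (q | s)=True q=False s=True
s_2={p,q,r,s}: (q | s)=True q=True s=True
s_3={p,r}: (q | s)=False q=False s=False
s_4={s}: (q | s)=True q=False s=True
s_5={r}: (q | s)=False q=False s=False
s_6={q,s}: (q | s)=True q=True s=True
G((q | s)) holds globally = False
First violation at position 3.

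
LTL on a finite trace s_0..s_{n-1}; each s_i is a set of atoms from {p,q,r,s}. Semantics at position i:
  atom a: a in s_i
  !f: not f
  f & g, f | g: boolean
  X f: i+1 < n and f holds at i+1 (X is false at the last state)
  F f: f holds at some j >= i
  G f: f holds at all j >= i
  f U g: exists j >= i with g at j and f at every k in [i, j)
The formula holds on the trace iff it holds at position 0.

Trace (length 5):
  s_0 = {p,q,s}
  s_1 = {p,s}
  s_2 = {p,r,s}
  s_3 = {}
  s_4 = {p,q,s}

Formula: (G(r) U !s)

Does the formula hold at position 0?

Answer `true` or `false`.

Answer: false

Derivation:
s_0={p,q,s}: (G(r) U !s)=False G(r)=False r=False !s=False s=True
s_1={p,s}: (G(r) U !s)=False G(r)=False r=False !s=False s=True
s_2={p,r,s}: (G(r) U !s)=False G(r)=False r=True !s=False s=True
s_3={}: (G(r) U !s)=True G(r)=False r=False !s=True s=False
s_4={p,q,s}: (G(r) U !s)=False G(r)=False r=False !s=False s=True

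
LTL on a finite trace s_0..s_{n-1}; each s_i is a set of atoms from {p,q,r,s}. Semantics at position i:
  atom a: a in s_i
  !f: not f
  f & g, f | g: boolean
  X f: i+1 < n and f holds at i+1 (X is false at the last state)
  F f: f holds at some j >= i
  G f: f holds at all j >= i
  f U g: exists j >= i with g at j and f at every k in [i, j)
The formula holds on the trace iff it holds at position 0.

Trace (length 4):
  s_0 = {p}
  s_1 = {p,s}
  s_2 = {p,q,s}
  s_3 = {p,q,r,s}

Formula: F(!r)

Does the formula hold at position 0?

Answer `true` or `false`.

Answer: true

Derivation:
s_0={p}: F(!r)=True !r=True r=False
s_1={p,s}: F(!r)=True !r=True r=False
s_2={p,q,s}: F(!r)=True !r=True r=False
s_3={p,q,r,s}: F(!r)=False !r=False r=True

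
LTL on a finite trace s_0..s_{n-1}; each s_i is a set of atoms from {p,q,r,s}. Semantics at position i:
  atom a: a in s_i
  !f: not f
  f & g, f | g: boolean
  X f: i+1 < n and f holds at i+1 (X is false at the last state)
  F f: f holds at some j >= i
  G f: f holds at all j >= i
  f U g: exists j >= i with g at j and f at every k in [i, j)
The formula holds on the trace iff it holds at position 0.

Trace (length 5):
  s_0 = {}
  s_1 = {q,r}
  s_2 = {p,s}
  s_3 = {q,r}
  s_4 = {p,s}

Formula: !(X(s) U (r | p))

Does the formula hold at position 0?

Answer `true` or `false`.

Answer: true

Derivation:
s_0={}: !(X(s) U (r | p))=True (X(s) U (r | p))=False X(s)=False s=False (r | p)=False r=False p=False
s_1={q,r}: !(X(s) U (r | p))=False (X(s) U (r | p))=True X(s)=True s=False (r | p)=True r=True p=False
s_2={p,s}: !(X(s) U (r | p))=False (X(s) U (r | p))=True X(s)=False s=True (r | p)=True r=False p=True
s_3={q,r}: !(X(s) U (r | p))=False (X(s) U (r | p))=True X(s)=True s=False (r | p)=True r=True p=False
s_4={p,s}: !(X(s) U (r | p))=False (X(s) U (r | p))=True X(s)=False s=True (r | p)=True r=False p=True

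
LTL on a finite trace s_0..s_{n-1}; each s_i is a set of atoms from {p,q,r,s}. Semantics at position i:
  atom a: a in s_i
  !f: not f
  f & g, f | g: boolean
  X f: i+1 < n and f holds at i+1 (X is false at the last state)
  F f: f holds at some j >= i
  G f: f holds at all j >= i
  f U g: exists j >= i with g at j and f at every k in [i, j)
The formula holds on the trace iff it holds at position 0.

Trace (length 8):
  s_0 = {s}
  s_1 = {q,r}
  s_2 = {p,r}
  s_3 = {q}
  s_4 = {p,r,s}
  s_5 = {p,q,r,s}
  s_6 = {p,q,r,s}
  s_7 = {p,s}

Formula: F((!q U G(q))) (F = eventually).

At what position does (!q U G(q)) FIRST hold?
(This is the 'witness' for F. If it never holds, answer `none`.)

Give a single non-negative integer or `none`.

s_0={s}: (!q U G(q))=False !q=True q=False G(q)=False
s_1={q,r}: (!q U G(q))=False !q=False q=True G(q)=False
s_2={p,r}: (!q U G(q))=False !q=True q=False G(q)=False
s_3={q}: (!q U G(q))=False !q=False q=True G(q)=False
s_4={p,r,s}: (!q U G(q))=False !q=True q=False G(q)=False
s_5={p,q,r,s}: (!q U G(q))=False !q=False q=True G(q)=False
s_6={p,q,r,s}: (!q U G(q))=False !q=False q=True G(q)=False
s_7={p,s}: (!q U G(q))=False !q=True q=False G(q)=False
F((!q U G(q))) does not hold (no witness exists).

Answer: none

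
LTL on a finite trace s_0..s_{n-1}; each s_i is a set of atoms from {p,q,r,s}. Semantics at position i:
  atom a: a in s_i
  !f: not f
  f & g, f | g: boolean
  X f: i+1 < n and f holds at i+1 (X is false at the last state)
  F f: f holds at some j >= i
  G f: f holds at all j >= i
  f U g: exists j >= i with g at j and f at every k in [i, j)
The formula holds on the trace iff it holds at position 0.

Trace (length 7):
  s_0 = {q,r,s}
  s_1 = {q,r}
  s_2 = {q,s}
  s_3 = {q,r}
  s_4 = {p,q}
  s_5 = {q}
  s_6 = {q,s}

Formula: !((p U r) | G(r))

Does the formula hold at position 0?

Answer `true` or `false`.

Answer: false

Derivation:
s_0={q,r,s}: !((p U r) | G(r))=False ((p U r) | G(r))=True (p U r)=True p=False r=True G(r)=False
s_1={q,r}: !((p U r) | G(r))=False ((p U r) | G(r))=True (p U r)=True p=False r=True G(r)=False
s_2={q,s}: !((p U r) | G(r))=True ((p U r) | G(r))=False (p U r)=False p=False r=False G(r)=False
s_3={q,r}: !((p U r) | G(r))=False ((p U r) | G(r))=True (p U r)=True p=False r=True G(r)=False
s_4={p,q}: !((p U r) | G(r))=True ((p U r) | G(r))=False (p U r)=False p=True r=False G(r)=False
s_5={q}: !((p U r) | G(r))=True ((p U r) | G(r))=False (p U r)=False p=False r=False G(r)=False
s_6={q,s}: !((p U r) | G(r))=True ((p U r) | G(r))=False (p U r)=False p=False r=False G(r)=False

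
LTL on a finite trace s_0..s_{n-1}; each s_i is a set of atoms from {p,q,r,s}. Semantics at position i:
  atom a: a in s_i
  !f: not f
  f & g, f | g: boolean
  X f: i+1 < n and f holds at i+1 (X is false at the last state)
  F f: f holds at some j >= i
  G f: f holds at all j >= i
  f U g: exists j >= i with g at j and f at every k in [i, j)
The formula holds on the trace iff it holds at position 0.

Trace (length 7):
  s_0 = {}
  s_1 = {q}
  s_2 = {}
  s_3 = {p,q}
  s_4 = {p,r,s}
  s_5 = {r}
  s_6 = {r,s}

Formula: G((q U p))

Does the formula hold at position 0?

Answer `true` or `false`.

s_0={}: G((q U p))=False (q U p)=False q=False p=False
s_1={q}: G((q U p))=False (q U p)=False q=True p=False
s_2={}: G((q U p))=False (q U p)=False q=False p=False
s_3={p,q}: G((q U p))=False (q U p)=True q=True p=True
s_4={p,r,s}: G((q U p))=False (q U p)=True q=False p=True
s_5={r}: G((q U p))=False (q U p)=False q=False p=False
s_6={r,s}: G((q U p))=False (q U p)=False q=False p=False

Answer: false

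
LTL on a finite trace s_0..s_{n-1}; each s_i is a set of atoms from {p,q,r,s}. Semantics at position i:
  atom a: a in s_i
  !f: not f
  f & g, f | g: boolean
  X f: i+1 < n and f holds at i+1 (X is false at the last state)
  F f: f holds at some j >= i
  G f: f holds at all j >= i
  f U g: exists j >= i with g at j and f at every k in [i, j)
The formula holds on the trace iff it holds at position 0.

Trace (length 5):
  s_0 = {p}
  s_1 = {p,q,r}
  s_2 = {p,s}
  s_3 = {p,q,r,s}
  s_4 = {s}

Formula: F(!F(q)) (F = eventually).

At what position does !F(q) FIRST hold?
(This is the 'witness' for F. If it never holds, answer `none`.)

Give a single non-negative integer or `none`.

s_0={p}: !F(q)=False F(q)=True q=False
s_1={p,q,r}: !F(q)=False F(q)=True q=True
s_2={p,s}: !F(q)=False F(q)=True q=False
s_3={p,q,r,s}: !F(q)=False F(q)=True q=True
s_4={s}: !F(q)=True F(q)=False q=False
F(!F(q)) holds; first witness at position 4.

Answer: 4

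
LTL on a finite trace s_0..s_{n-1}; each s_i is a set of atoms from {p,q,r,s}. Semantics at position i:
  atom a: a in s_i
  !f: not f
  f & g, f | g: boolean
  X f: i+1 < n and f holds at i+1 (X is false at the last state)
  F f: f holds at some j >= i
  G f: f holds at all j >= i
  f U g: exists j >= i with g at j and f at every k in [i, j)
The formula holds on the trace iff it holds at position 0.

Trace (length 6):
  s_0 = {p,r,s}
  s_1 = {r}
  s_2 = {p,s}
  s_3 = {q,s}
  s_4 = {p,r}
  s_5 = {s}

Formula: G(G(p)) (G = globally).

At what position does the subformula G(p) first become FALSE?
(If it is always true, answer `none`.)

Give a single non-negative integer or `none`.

s_0={p,r,s}: G(p)=False p=True
s_1={r}: G(p)=False p=False
s_2={p,s}: G(p)=False p=True
s_3={q,s}: G(p)=False p=False
s_4={p,r}: G(p)=False p=True
s_5={s}: G(p)=False p=False
G(G(p)) holds globally = False
First violation at position 0.

Answer: 0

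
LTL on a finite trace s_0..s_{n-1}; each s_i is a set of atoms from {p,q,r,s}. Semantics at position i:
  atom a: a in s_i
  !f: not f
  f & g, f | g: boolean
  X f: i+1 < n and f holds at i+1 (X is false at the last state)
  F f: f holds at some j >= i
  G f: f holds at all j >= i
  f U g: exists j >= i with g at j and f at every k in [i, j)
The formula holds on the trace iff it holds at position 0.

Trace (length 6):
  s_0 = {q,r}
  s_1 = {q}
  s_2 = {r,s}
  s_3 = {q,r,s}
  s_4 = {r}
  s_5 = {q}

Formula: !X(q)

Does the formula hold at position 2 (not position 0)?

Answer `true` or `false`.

s_0={q,r}: !X(q)=False X(q)=True q=True
s_1={q}: !X(q)=True X(q)=False q=True
s_2={r,s}: !X(q)=False X(q)=True q=False
s_3={q,r,s}: !X(q)=True X(q)=False q=True
s_4={r}: !X(q)=False X(q)=True q=False
s_5={q}: !X(q)=True X(q)=False q=True
Evaluating at position 2: result = False

Answer: false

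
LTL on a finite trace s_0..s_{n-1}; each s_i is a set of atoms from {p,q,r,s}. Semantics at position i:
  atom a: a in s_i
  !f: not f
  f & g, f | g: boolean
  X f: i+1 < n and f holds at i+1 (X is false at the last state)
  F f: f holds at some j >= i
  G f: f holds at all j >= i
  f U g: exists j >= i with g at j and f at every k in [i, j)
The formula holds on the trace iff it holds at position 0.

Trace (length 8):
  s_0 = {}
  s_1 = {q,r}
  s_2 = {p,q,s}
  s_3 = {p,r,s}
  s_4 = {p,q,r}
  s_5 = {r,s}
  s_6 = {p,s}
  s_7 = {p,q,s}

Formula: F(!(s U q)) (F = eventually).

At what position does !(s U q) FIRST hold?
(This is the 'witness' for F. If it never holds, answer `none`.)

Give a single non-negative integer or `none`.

s_0={}: !(s U q)=True (s U q)=False s=False q=False
s_1={q,r}: !(s U q)=False (s U q)=True s=False q=True
s_2={p,q,s}: !(s U q)=False (s U q)=True s=True q=True
s_3={p,r,s}: !(s U q)=False (s U q)=True s=True q=False
s_4={p,q,r}: !(s U q)=False (s U q)=True s=False q=True
s_5={r,s}: !(s U q)=False (s U q)=True s=True q=False
s_6={p,s}: !(s U q)=False (s U q)=True s=True q=False
s_7={p,q,s}: !(s U q)=False (s U q)=True s=True q=True
F(!(s U q)) holds; first witness at position 0.

Answer: 0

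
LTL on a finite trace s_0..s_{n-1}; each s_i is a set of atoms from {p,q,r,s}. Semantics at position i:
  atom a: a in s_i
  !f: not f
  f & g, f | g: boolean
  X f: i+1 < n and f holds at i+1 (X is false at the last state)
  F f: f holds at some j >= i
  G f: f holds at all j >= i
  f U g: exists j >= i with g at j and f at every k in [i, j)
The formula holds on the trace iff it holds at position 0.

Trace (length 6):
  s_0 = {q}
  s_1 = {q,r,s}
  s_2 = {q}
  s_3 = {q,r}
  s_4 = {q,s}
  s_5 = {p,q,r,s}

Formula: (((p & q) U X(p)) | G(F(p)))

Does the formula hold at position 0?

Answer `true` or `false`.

s_0={q}: (((p & q) U X(p)) | G(F(p)))=True ((p & q) U X(p))=False (p & q)=False p=False q=True X(p)=False G(F(p))=True F(p)=True
s_1={q,r,s}: (((p & q) U X(p)) | G(F(p)))=True ((p & q) U X(p))=False (p & q)=False p=False q=True X(p)=False G(F(p))=True F(p)=True
s_2={q}: (((p & q) U X(p)) | G(F(p)))=True ((p & q) U X(p))=False (p & q)=False p=False q=True X(p)=False G(F(p))=True F(p)=True
s_3={q,r}: (((p & q) U X(p)) | G(F(p)))=True ((p & q) U X(p))=False (p & q)=False p=False q=True X(p)=False G(F(p))=True F(p)=True
s_4={q,s}: (((p & q) U X(p)) | G(F(p)))=True ((p & q) U X(p))=True (p & q)=False p=False q=True X(p)=True G(F(p))=True F(p)=True
s_5={p,q,r,s}: (((p & q) U X(p)) | G(F(p)))=True ((p & q) U X(p))=False (p & q)=True p=True q=True X(p)=False G(F(p))=True F(p)=True

Answer: true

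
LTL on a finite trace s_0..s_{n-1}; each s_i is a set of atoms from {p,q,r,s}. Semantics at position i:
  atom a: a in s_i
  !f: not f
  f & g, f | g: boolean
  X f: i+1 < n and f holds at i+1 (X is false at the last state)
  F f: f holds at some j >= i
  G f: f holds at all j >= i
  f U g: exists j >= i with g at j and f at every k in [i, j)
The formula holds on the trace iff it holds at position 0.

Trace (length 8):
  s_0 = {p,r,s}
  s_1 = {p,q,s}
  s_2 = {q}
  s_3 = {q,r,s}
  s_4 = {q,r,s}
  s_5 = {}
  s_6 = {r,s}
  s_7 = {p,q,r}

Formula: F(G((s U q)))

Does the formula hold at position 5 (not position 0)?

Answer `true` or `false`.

s_0={p,r,s}: F(G((s U q)))=True G((s U q))=False (s U q)=True s=True q=False
s_1={p,q,s}: F(G((s U q)))=True G((s U q))=False (s U q)=True s=True q=True
s_2={q}: F(G((s U q)))=True G((s U q))=False (s U q)=True s=False q=True
s_3={q,r,s}: F(G((s U q)))=True G((s U q))=False (s U q)=True s=True q=True
s_4={q,r,s}: F(G((s U q)))=True G((s U q))=False (s U q)=True s=True q=True
s_5={}: F(G((s U q)))=True G((s U q))=False (s U q)=False s=False q=False
s_6={r,s}: F(G((s U q)))=True G((s U q))=True (s U q)=True s=True q=False
s_7={p,q,r}: F(G((s U q)))=True G((s U q))=True (s U q)=True s=False q=True
Evaluating at position 5: result = True

Answer: true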